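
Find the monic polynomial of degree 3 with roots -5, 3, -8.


A monic polynomial with roots -5, 3, -8 is:
p(x) = (x + 5)(x - 3)(x + 8)
After multiplying by (x + 5): x + 5
After multiplying by (x - 3): x^2 + 2x - 15
After multiplying by (x + 8): x^3 + 10x^2 + x - 120

x^3 + 10x^2 + x - 120


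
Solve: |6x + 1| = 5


An absolute value equation |expr| = 5 gives two cases:
Case 1: 6x + 1 = 5
  6x = 4, so x = 2/3
Case 2: 6x + 1 = -5
  6x = -6, so x = -1

x = -1, x = 2/3


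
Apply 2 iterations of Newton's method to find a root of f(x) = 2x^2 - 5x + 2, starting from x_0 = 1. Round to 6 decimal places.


Newton's method: x_(n+1) = x_n - f(x_n)/f'(x_n)
f(x) = 2x^2 - 5x + 2
f'(x) = 4x - 5

Iteration 1:
  f(1.000000) = -1.000000
  f'(1.000000) = -1.000000
  x_1 = 1.000000 - (-1.000000)/(-1.000000) = 0.000000

Iteration 2:
  f(0.000000) = 2.000000
  f'(0.000000) = -5.000000
  x_2 = 0.000000 - (2.000000)/(-5.000000) = 0.400000

x_2 = 0.400000


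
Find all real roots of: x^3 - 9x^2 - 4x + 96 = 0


Let p(x) = x^3 - 9x^2 - 4x + 96. By the rational root theorem (leading coefficient 1), any rational root is an integer divisor of 96: try ±1, ±2, ... in turn.
Test x = 1: value = 84 ≠ 0.
Test x = -1: value = 90 ≠ 0.
Test x = 2: value = 60 ≠ 0.
Test x = -2: value = 60 ≠ 0.
Test x = 3: value = 30 ≠ 0.
Test x = -3: value = 0 ✓, so (x + 3) is a factor.
Synthetic division by (x + 3): bring down 1; 1(-3) - 9 = -12; (-12)(-3) - 4 = 32; 32(-3) + 96 = 0 → quotient x^2 - 12x + 32, remainder 0.
Solve the quadratic x^2 - 12x + 32 = 0: discriminant = (-12)^2 - 4(1)(32) = 144 - 128 = 16.
sqrt(16) = 4, so x = (12 ± 4)/2: x = 8 or x = 4.

x = -3, x = 4, x = 8


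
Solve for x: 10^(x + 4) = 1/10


Express both sides with the same base.
1/10 = 10^(-1)
Since the bases match, equate exponents: x + 4 = -1
So x = -1 - (4) = -5

x = -5


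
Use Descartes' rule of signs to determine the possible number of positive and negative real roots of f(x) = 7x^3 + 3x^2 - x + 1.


Descartes' rule of signs:

For positive roots, count sign changes in f(x) = 7x^3 + 3x^2 - x + 1:
Signs of coefficients: +, +, -, +
Number of sign changes: 2
Possible positive real roots: 2, 0

For negative roots, examine f(-x) = -7x^3 + 3x^2 + x + 1:
Signs of coefficients: -, +, +, +
Number of sign changes: 1
Possible negative real roots: 1

Positive roots: 2 or 0; Negative roots: 1


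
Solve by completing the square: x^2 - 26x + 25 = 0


Start: x^2 - 26x + 25 = 0
Move constant: x^2 - 26x = -25
Half of -26 is -13, squared is 169
Add 169 to both sides: x^2 - 26x + 169 = 144
(x - 13)^2 = 144
x - 13 = ±12
x = 13 + 12 = 25 or x = 13 - 12 = 1

x = 1, x = 25


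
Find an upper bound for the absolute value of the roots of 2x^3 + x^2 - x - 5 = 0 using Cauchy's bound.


Cauchy's bound: all roots r satisfy |r| <= 1 + max(|a_i/a_n|) for i = 0,...,n-1
where a_n is the leading coefficient.

Coefficients: [2, 1, -1, -5]
Leading coefficient a_n = 2
Ratios |a_i/a_n|: 1/2, 1/2, 5/2
Maximum ratio: 5/2
Cauchy's bound: |r| <= 1 + 5/2 = 7/2

Upper bound = 7/2


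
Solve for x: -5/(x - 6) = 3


Multiply both sides by (x - 6): -5 = 3(x - 6)
Distribute: -5 = 3x - 18
3x = -5 + 18 = 13
x = 13/3

x = 13/3


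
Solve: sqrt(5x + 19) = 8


Square both sides: 5x + 19 = 8^2 = 64
5x = 64 - 19 = 45
x = 9
Check: sqrt(5*9 + 19) = sqrt(64) = 8 ✓

x = 9


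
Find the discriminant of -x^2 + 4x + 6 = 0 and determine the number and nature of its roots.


For ax^2 + bx + c = 0, discriminant D = b^2 - 4ac
Here a = -1, b = 4, c = 6
D = (4)^2 - 4(-1)(6) = 16 + 24 = 40

D = 40 > 0 but not a perfect square
The equation has 2 distinct real irrational roots.

Discriminant = 40, 2 distinct real irrational roots


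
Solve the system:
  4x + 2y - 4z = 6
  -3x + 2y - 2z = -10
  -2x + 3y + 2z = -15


Using Cramer's rule. Expand each determinant along the first row.
D  = 4*[2*2 - (-2)*3] - 2*[(-3)*2 - (-2)*(-2)] + (-4)*[(-3)*3 - 2*(-2)]
  = 4*(10) - 2*(-10) + (-4)*(-5) = 80
Dx = 6*[2*2 - (-2)*3] - 2*[(-10)*2 - (-2)*(-15)] + (-4)*[(-10)*3 - 2*(-15)]
  = 6*(10) - 2*(-50) + (-4)*(0) = 160
Dy = 4*[(-10)*2 - (-2)*(-15)] - 6*[(-3)*2 - (-2)*(-2)] + (-4)*[(-3)*(-15) - (-10)*(-2)]
  = 4*(-50) - 6*(-10) + (-4)*(25) = -240
Dz = 4*[2*(-15) - (-10)*3] - 2*[(-3)*(-15) - (-10)*(-2)] + 6*[(-3)*3 - 2*(-2)]
  = 4*(0) - 2*(25) + 6*(-5) = -80
x = Dx/D = 160/80 = 2, y = Dy/D = -240/80 = -3, z = Dz/D = -80/80 = -1
Check eq1: (4)(2) + (2)(-3) + (-4)(-1) = 6 = 6 ✓
Check eq2: (-3)(2) + (2)(-3) + (-2)(-1) = -10 = -10 ✓
Check eq3: (-2)(2) + (3)(-3) + (2)(-1) = -15 = -15 ✓

x = 2, y = -3, z = -1


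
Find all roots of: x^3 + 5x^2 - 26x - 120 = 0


Let p(x) = x^3 + 5x^2 - 26x - 120. By the rational root theorem (leading coefficient 1), any rational root is an integer divisor of 120: try ±1, ±2, ... in turn.
Test x = 1: value = -140 ≠ 0.
Test x = -1: value = -90 ≠ 0.
Test x = 2: value = -144 ≠ 0.
Test x = -2: value = -56 ≠ 0.
Test x = 3: value = -126 ≠ 0.
Test x = -3: value = -24 ≠ 0.
Test x = 4: value = -80 ≠ 0.
Test x = -4: value = 0 ✓, so (x + 4) is a factor.
Synthetic division by (x + 4): bring down 1; 1(-4) + 5 = 1; 1(-4) - 26 = -30; (-30)(-4) - 120 = 0 → quotient x^2 + x - 30, remainder 0.
Solve the quadratic x^2 + x - 30 = 0: discriminant = 1^2 - 4(1)(-30) = 1 + 120 = 121.
sqrt(121) = 11, so x = (-1 ± 11)/2: x = 5 or x = -6.
Collecting all roots found:

x = -6, x = -4, x = 5


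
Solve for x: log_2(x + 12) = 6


Convert to exponential form: x + 12 = 2^6 = 64
x = 64 - 12 = 52
Check: log_2(52 + 12) = log_2(64) = log_2(64) = 6 ✓

x = 52


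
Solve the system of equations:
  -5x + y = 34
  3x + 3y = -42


Using Cramer's rule:
Determinant D = (-5)(3) - (3)(1) = -15 - 3 = -18
Dx = (34)(3) - (-42)(1) = 102 + 42 = 144
Dy = (-5)(-42) - (3)(34) = 210 - 102 = 108
x = Dx/D = 144/-18 = -8
y = Dy/D = 108/-18 = -6

x = -8, y = -6


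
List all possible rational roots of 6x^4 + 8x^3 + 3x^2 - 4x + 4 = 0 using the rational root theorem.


Rational root theorem: possible roots are ±p/q where:
  p divides the constant term (4): p ∈ {1, 2, 4}
  q divides the leading coefficient (6): q ∈ {1, 2, 3, 6}

All possible rational roots: -4, -2, -4/3, -1, -2/3, -1/2, -1/3, -1/6, 1/6, 1/3, 1/2, 2/3, 1, 4/3, 2, 4

-4, -2, -4/3, -1, -2/3, -1/2, -1/3, -1/6, 1/6, 1/3, 1/2, 2/3, 1, 4/3, 2, 4


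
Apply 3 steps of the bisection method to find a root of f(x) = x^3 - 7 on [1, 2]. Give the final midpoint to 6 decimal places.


f(x) = x^3 - 7
f(1) = -6 < 0
f(2) = 1 > 0

Step 1: midpoint = (1.000000 + 2.000000)/2 = 1.500000
  f(1.500000) = -3.625000
  f(mid) < 0, so root is in [1.500000, 2.000000]

Step 2: midpoint = (1.500000 + 2.000000)/2 = 1.750000
  f(1.750000) = -1.640625
  f(mid) < 0, so root is in [1.750000, 2.000000]

Step 3: midpoint = (1.750000 + 2.000000)/2 = 1.875000
  f(1.875000) = -0.408203
  f(mid) < 0, so root is in [1.875000, 2.000000]

midpoint = 1.875000


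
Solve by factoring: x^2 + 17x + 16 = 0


We need two numbers that multiply to 16 and add to 17.
Those numbers are 16 and 1 (since 16 * 1 = 16 and 16 + 1 = 17).
So x^2 + 17x + 16 = (x + 16)(x + 1) = 0
Setting each factor to zero: x = -16 or x = -1

x = -16, x = -1


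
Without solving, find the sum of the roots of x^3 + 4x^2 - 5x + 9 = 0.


By Vieta's formulas for x^3 + bx^2 + cx + d = 0:
  r1 + r2 + r3 = -b/a = -4
  r1*r2 + r1*r3 + r2*r3 = c/a = -5
  r1*r2*r3 = -d/a = -9


Sum = -4


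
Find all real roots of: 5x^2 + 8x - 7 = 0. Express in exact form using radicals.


Using the quadratic formula: x = (-b ± sqrt(b^2 - 4ac)) / (2a)
Here a = 5, b = 8, c = -7
Discriminant = b^2 - 4ac = 8^2 - 4(5)(-7) = 64 + 140 = 204
Since discriminant = 204 > 0, there are two real roots.
x = (-8 ± 2*sqrt(51)) / 10
Simplifying: x = (-4 ± sqrt(51)) / 5
Numerically: x ≈ 0.6283 or x ≈ -2.2283

x = (-4 + sqrt(51)) / 5 or x = (-4 - sqrt(51)) / 5


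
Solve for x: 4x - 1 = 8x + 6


Starting with: 4x - 1 = 8x + 6
Move all x terms to left: (4 - 8)x = 6 + 1
Simplify: -4x = 7
Divide both sides by -4: x = -7/4

x = -7/4


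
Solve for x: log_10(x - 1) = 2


Convert to exponential form: x - 1 = 10^2 = 100
x = 100 + 1 = 101
Check: log_10(101 - 1) = log_10(100) = log_10(100) = 2 ✓

x = 101


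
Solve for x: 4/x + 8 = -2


Subtract 8 from both sides: 4/x = -10
Multiply both sides by x: 4 = -10 * x
Divide by -10: x = -2/5

x = -2/5


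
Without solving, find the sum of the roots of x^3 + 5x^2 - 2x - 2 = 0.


By Vieta's formulas for x^3 + bx^2 + cx + d = 0:
  r1 + r2 + r3 = -b/a = -5
  r1*r2 + r1*r3 + r2*r3 = c/a = -2
  r1*r2*r3 = -d/a = 2


Sum = -5


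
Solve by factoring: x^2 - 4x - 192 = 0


We need two numbers that multiply to -192 and add to -4.
Those numbers are -16 and 12 (since (-16) * 12 = -192 and (-16) + 12 = -4).
So x^2 - 4x - 192 = (x - 16)(x + 12) = 0
Setting each factor to zero: x = 16 or x = -12

x = -12, x = 16


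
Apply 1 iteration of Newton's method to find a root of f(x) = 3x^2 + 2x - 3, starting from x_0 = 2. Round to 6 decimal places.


Newton's method: x_(n+1) = x_n - f(x_n)/f'(x_n)
f(x) = 3x^2 + 2x - 3
f'(x) = 6x + 2

Iteration 1:
  f(2.000000) = 13.000000
  f'(2.000000) = 14.000000
  x_1 = 2.000000 - (13.000000)/(14.000000) = 1.071429

x_1 = 1.071429


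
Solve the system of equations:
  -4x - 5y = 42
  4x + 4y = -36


Using Cramer's rule:
Determinant D = (-4)(4) - (4)(-5) = -16 + 20 = 4
Dx = (42)(4) - (-36)(-5) = 168 - 180 = -12
Dy = (-4)(-36) - (4)(42) = 144 - 168 = -24
x = Dx/D = -12/4 = -3
y = Dy/D = -24/4 = -6

x = -3, y = -6


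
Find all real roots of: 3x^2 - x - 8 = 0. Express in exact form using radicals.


Using the quadratic formula: x = (-b ± sqrt(b^2 - 4ac)) / (2a)
Here a = 3, b = -1, c = -8
Discriminant = b^2 - 4ac = (-1)^2 - 4(3)(-8) = 1 + 96 = 97
Since discriminant = 97 > 0, there are two real roots.
x = (1 ± sqrt(97)) / 6
Numerically: x ≈ 1.8081 or x ≈ -1.4748

x = (1 + sqrt(97)) / 6 or x = (1 - sqrt(97)) / 6


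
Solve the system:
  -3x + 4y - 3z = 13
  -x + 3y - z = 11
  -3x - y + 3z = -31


Using Cramer's rule. Expand each determinant along the first row.
D  = (-3)*[3*3 - (-1)*(-1)] - 4*[(-1)*3 - (-1)*(-3)] + (-3)*[(-1)*(-1) - 3*(-3)]
  = (-3)*(8) - 4*(-6) + (-3)*(10) = -30
Dx = 13*[3*3 - (-1)*(-1)] - 4*[11*3 - (-1)*(-31)] + (-3)*[11*(-1) - 3*(-31)]
  = 13*(8) - 4*(2) + (-3)*(82) = -150
Dy = (-3)*[11*3 - (-1)*(-31)] - 13*[(-1)*3 - (-1)*(-3)] + (-3)*[(-1)*(-31) - 11*(-3)]
  = (-3)*(2) - 13*(-6) + (-3)*(64) = -120
Dz = (-3)*[3*(-31) - 11*(-1)] - 4*[(-1)*(-31) - 11*(-3)] + 13*[(-1)*(-1) - 3*(-3)]
  = (-3)*(-82) - 4*(64) + 13*(10) = 120
x = Dx/D = -150/-30 = 5, y = Dy/D = -120/-30 = 4, z = Dz/D = 120/-30 = -4
Check eq1: (-3)(5) + (4)(4) + (-3)(-4) = 13 = 13 ✓
Check eq2: (-1)(5) + (3)(4) + (-1)(-4) = 11 = 11 ✓
Check eq3: (-3)(5) + (-1)(4) + (3)(-4) = -31 = -31 ✓

x = 5, y = 4, z = -4


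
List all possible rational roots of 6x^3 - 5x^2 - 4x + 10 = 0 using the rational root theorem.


Rational root theorem: possible roots are ±p/q where:
  p divides the constant term (10): p ∈ {1, 2, 5, 10}
  q divides the leading coefficient (6): q ∈ {1, 2, 3, 6}

All possible rational roots: -10, -5, -10/3, -5/2, -2, -5/3, -1, -5/6, -2/3, -1/2, -1/3, -1/6, 1/6, 1/3, 1/2, 2/3, 5/6, 1, 5/3, 2, 5/2, 10/3, 5, 10

-10, -5, -10/3, -5/2, -2, -5/3, -1, -5/6, -2/3, -1/2, -1/3, -1/6, 1/6, 1/3, 1/2, 2/3, 5/6, 1, 5/3, 2, 5/2, 10/3, 5, 10


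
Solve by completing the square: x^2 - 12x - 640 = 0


Start: x^2 - 12x - 640 = 0
Move constant: x^2 - 12x = 640
Half of -12 is -6, squared is 36
Add 36 to both sides: x^2 - 12x + 36 = 676
(x - 6)^2 = 676
x - 6 = ±26
x = 6 + 26 = 32 or x = 6 - 26 = -20

x = -20, x = 32


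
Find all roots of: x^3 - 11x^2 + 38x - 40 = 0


Let p(x) = x^3 - 11x^2 + 38x - 40. By the rational root theorem (leading coefficient 1), any rational root is an integer divisor of 40: try ±1, ±2, ... in turn.
Test x = 1: value = -12 ≠ 0.
Test x = -1: value = -90 ≠ 0.
Test x = 2: value = 0 ✓, so (x - 2) is a factor.
Synthetic division by (x - 2): bring down 1; 1(2) - 11 = -9; (-9)(2) + 38 = 20; 20(2) - 40 = 0 → quotient x^2 - 9x + 20, remainder 0.
Solve the quadratic x^2 - 9x + 20 = 0: discriminant = (-9)^2 - 4(1)(20) = 81 - 80 = 1.
sqrt(1) = 1, so x = (9 ± 1)/2: x = 5 or x = 4.
Collecting all roots found:

x = 2, x = 4, x = 5


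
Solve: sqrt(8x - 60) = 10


Square both sides: 8x - 60 = 10^2 = 100
8x = 100 + 60 = 160
x = 20
Check: sqrt(8*20 - 60) = sqrt(100) = 10 ✓

x = 20


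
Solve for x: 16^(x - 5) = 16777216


Express both sides with the same base.
16777216 = 16^6
Since the bases match, equate exponents: x - 5 = 6
So x = 6 - (-5) = 11

x = 11


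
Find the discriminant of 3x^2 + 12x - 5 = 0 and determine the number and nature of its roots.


For ax^2 + bx + c = 0, discriminant D = b^2 - 4ac
Here a = 3, b = 12, c = -5
D = (12)^2 - 4(3)(-5) = 144 + 60 = 204

D = 204 > 0 but not a perfect square
The equation has 2 distinct real irrational roots.

Discriminant = 204, 2 distinct real irrational roots


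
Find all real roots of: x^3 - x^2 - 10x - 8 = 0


Let p(x) = x^3 - x^2 - 10x - 8. By the rational root theorem (leading coefficient 1), any rational root is an integer divisor of 8: try ±1, ±2, ... in turn.
Test x = 1: value = -18 ≠ 0.
Test x = -1: value = 0 ✓, so (x + 1) is a factor.
Synthetic division by (x + 1): bring down 1; 1(-1) - 1 = -2; (-2)(-1) - 10 = -8; (-8)(-1) - 8 = 0 → quotient x^2 - 2x - 8, remainder 0.
Solve the quadratic x^2 - 2x - 8 = 0: discriminant = (-2)^2 - 4(1)(-8) = 4 + 32 = 36.
sqrt(36) = 6, so x = (2 ± 6)/2: x = 4 or x = -2.

x = -2, x = -1, x = 4


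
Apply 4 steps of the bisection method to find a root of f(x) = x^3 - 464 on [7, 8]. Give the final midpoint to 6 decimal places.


f(x) = x^3 - 464
f(7) = -121 < 0
f(8) = 48 > 0

Step 1: midpoint = (7.000000 + 8.000000)/2 = 7.500000
  f(7.500000) = -42.125000
  f(mid) < 0, so root is in [7.500000, 8.000000]

Step 2: midpoint = (7.500000 + 8.000000)/2 = 7.750000
  f(7.750000) = 1.484375
  f(mid) > 0, so root is in [7.500000, 7.750000]

Step 3: midpoint = (7.500000 + 7.750000)/2 = 7.625000
  f(7.625000) = -20.677734
  f(mid) < 0, so root is in [7.625000, 7.750000]

Step 4: midpoint = (7.625000 + 7.750000)/2 = 7.687500
  f(7.687500) = -9.686768
  f(mid) < 0, so root is in [7.687500, 7.750000]

midpoint = 7.687500


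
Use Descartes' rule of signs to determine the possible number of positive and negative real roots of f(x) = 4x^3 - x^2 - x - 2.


Descartes' rule of signs:

For positive roots, count sign changes in f(x) = 4x^3 - x^2 - x - 2:
Signs of coefficients: +, -, -, -
Number of sign changes: 1
Possible positive real roots: 1

For negative roots, examine f(-x) = -4x^3 - x^2 + x - 2:
Signs of coefficients: -, -, +, -
Number of sign changes: 2
Possible negative real roots: 2, 0

Positive roots: 1; Negative roots: 2 or 0


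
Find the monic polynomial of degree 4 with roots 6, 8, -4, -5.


A monic polynomial with roots 6, 8, -4, -5 is:
p(x) = (x - 6)(x - 8)(x + 4)(x + 5)
After multiplying by (x - 6): x - 6
After multiplying by (x - 8): x^2 - 14x + 48
After multiplying by (x + 4): x^3 - 10x^2 - 8x + 192
After multiplying by (x + 5): x^4 - 5x^3 - 58x^2 + 152x + 960

x^4 - 5x^3 - 58x^2 + 152x + 960


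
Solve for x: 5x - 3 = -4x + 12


Starting with: 5x - 3 = -4x + 12
Move all x terms to left: (5 + 4)x = 12 + 3
Simplify: 9x = 15
Divide both sides by 9: x = 5/3

x = 5/3


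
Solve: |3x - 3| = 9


An absolute value equation |expr| = 9 gives two cases:
Case 1: 3x - 3 = 9
  3x = 12, so x = 4
Case 2: 3x - 3 = -9
  3x = -6, so x = -2

x = -2, x = 4


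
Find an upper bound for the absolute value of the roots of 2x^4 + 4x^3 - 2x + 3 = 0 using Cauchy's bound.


Cauchy's bound: all roots r satisfy |r| <= 1 + max(|a_i/a_n|) for i = 0,...,n-1
where a_n is the leading coefficient.

Coefficients: [2, 4, 0, -2, 3]
Leading coefficient a_n = 2
Ratios |a_i/a_n|: 2, 0, 1, 3/2
Maximum ratio: 2
Cauchy's bound: |r| <= 1 + 2 = 3

Upper bound = 3


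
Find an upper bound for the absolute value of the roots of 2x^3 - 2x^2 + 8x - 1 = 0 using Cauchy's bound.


Cauchy's bound: all roots r satisfy |r| <= 1 + max(|a_i/a_n|) for i = 0,...,n-1
where a_n is the leading coefficient.

Coefficients: [2, -2, 8, -1]
Leading coefficient a_n = 2
Ratios |a_i/a_n|: 1, 4, 1/2
Maximum ratio: 4
Cauchy's bound: |r| <= 1 + 4 = 5

Upper bound = 5


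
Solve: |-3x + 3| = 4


An absolute value equation |expr| = 4 gives two cases:
Case 1: -3x + 3 = 4
  -3x = 1, so x = -1/3
Case 2: -3x + 3 = -4
  -3x = -7, so x = 7/3

x = -1/3, x = 7/3


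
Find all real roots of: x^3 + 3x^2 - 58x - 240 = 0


Let p(x) = x^3 + 3x^2 - 58x - 240. By the rational root theorem (leading coefficient 1), any rational root is an integer divisor of 240: try ±1, ±2, ... in turn.
Test x = 1: value = -294 ≠ 0.
Test x = -1: value = -180 ≠ 0.
Test x = 2: value = -336 ≠ 0.
Test x = -2: value = -120 ≠ 0.
Test x = 3: value = -360 ≠ 0.
Test x = -3: value = -66 ≠ 0.
Test x = 4: value = -360 ≠ 0.
Test x = -4: value = -24 ≠ 0.
Test x = 5: value = -330 ≠ 0.
Test x = -5: value = 0 ✓, so (x + 5) is a factor.
Synthetic division by (x + 5): bring down 1; 1(-5) + 3 = -2; (-2)(-5) - 58 = -48; (-48)(-5) - 240 = 0 → quotient x^2 - 2x - 48, remainder 0.
Solve the quadratic x^2 - 2x - 48 = 0: discriminant = (-2)^2 - 4(1)(-48) = 4 + 192 = 196.
sqrt(196) = 14, so x = (2 ± 14)/2: x = 8 or x = -6.

x = -6, x = -5, x = 8


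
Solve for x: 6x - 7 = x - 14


Starting with: 6x - 7 = x - 14
Move all x terms to left: (6 - 1)x = -14 + 7
Simplify: 5x = -7
Divide both sides by 5: x = -7/5

x = -7/5


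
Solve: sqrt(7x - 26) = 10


Square both sides: 7x - 26 = 10^2 = 100
7x = 100 + 26 = 126
x = 18
Check: sqrt(7*18 - 26) = sqrt(100) = 10 ✓

x = 18


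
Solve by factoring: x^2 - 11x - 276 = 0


We need two numbers that multiply to -276 and add to -11.
Those numbers are -23 and 12 (since (-23) * 12 = -276 and (-23) + 12 = -11).
So x^2 - 11x - 276 = (x - 23)(x + 12) = 0
Setting each factor to zero: x = 23 or x = -12

x = -12, x = 23


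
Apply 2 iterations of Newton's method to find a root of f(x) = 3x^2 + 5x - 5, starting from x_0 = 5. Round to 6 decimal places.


Newton's method: x_(n+1) = x_n - f(x_n)/f'(x_n)
f(x) = 3x^2 + 5x - 5
f'(x) = 6x + 5

Iteration 1:
  f(5.000000) = 95.000000
  f'(5.000000) = 35.000000
  x_1 = 5.000000 - (95.000000)/(35.000000) = 2.285714

Iteration 2:
  f(2.285714) = 22.102041
  f'(2.285714) = 18.714286
  x_2 = 2.285714 - (22.102041)/(18.714286) = 1.104689

x_2 = 1.104689


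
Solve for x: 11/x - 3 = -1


Subtract -3 from both sides: 11/x = 2
Multiply both sides by x: 11 = 2 * x
Divide by 2: x = 11/2

x = 11/2


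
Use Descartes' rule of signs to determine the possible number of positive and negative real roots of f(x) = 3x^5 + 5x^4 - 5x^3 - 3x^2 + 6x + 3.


Descartes' rule of signs:

For positive roots, count sign changes in f(x) = 3x^5 + 5x^4 - 5x^3 - 3x^2 + 6x + 3:
Signs of coefficients: +, +, -, -, +, +
Number of sign changes: 2
Possible positive real roots: 2, 0

For negative roots, examine f(-x) = -3x^5 + 5x^4 + 5x^3 - 3x^2 - 6x + 3:
Signs of coefficients: -, +, +, -, -, +
Number of sign changes: 3
Possible negative real roots: 3, 1

Positive roots: 2 or 0; Negative roots: 3 or 1


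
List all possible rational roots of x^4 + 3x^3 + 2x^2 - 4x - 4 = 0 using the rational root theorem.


Rational root theorem: possible roots are ±p/q where:
  p divides the constant term (-4): p ∈ {1, 2, 4}
  q divides the leading coefficient (1): q ∈ {1}

All possible rational roots: -4, -2, -1, 1, 2, 4

-4, -2, -1, 1, 2, 4


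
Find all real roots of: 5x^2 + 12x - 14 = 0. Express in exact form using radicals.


Using the quadratic formula: x = (-b ± sqrt(b^2 - 4ac)) / (2a)
Here a = 5, b = 12, c = -14
Discriminant = b^2 - 4ac = 12^2 - 4(5)(-14) = 144 + 280 = 424
Since discriminant = 424 > 0, there are two real roots.
x = (-12 ± 2*sqrt(106)) / 10
Simplifying: x = (-6 ± sqrt(106)) / 5
Numerically: x ≈ 0.8591 or x ≈ -3.2591

x = (-6 + sqrt(106)) / 5 or x = (-6 - sqrt(106)) / 5


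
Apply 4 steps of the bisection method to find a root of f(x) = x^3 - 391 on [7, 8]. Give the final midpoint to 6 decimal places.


f(x) = x^3 - 391
f(7) = -48 < 0
f(8) = 121 > 0

Step 1: midpoint = (7.000000 + 8.000000)/2 = 7.500000
  f(7.500000) = 30.875000
  f(mid) > 0, so root is in [7.000000, 7.500000]

Step 2: midpoint = (7.000000 + 7.500000)/2 = 7.250000
  f(7.250000) = -9.921875
  f(mid) < 0, so root is in [7.250000, 7.500000]

Step 3: midpoint = (7.250000 + 7.500000)/2 = 7.375000
  f(7.375000) = 10.130859
  f(mid) > 0, so root is in [7.250000, 7.375000]

Step 4: midpoint = (7.250000 + 7.375000)/2 = 7.312500
  f(7.312500) = 0.018799
  f(mid) > 0, so root is in [7.250000, 7.312500]

midpoint = 7.312500


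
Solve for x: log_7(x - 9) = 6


Convert to exponential form: x - 9 = 7^6 = 117649
x = 117649 + 9 = 117658
Check: log_7(117658 - 9) = log_7(117649) = log_7(117649) = 6 ✓

x = 117658


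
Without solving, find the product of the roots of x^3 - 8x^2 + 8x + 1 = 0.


By Vieta's formulas for x^3 + bx^2 + cx + d = 0:
  r1 + r2 + r3 = -b/a = 8
  r1*r2 + r1*r3 + r2*r3 = c/a = 8
  r1*r2*r3 = -d/a = -1


Product = -1


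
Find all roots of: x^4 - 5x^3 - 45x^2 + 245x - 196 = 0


Let p(x) = x^4 - 5x^3 - 45x^2 + 245x - 196. By the rational root theorem (leading coefficient 1), any rational root is an integer divisor of 196: try ±1, ±2, ... in turn.
Test x = 1: value = 0 ✓, so (x - 1) is a factor.
Synthetic division by (x - 1): bring down 1; 1(1) - 5 = -4; (-4)(1) - 45 = -49; (-49)(1) + 245 = 196; 196(1) - 196 = 0 → quotient x^3 - 4x^2 - 49x + 196, remainder 0.
Continue with the quotient x^3 - 4x^2 - 49x + 196 (candidates must divide 196; re-test x = 1 first in case it repeats).
Test x = 1: value = 144 ≠ 0.
Test x = -1: value = 240 ≠ 0.
Test x = 2: value = 90 ≠ 0.
Test x = -2: value = 270 ≠ 0.
Test x = 4: value = 0 ✓, so (x - 4) is a factor.
Synthetic division by (x - 4): bring down 1; 1(4) - 4 = 0; 0(4) - 49 = -49; (-49)(4) + 196 = 0 → quotient x^2 - 49, remainder 0.
Solve the quadratic x^2 - 49 = 0: discriminant = 0^2 - 4(1)(-49) = 0 + 196 = 196.
sqrt(196) = 14, so x = (0 ± 14)/2: x = 7 or x = -7.
Collecting all roots found:

x = -7, x = 1, x = 4, x = 7


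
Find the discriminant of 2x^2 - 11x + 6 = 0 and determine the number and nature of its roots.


For ax^2 + bx + c = 0, discriminant D = b^2 - 4ac
Here a = 2, b = -11, c = 6
D = (-11)^2 - 4(2)(6) = 121 - 48 = 73

D = 73 > 0 but not a perfect square
The equation has 2 distinct real irrational roots.

Discriminant = 73, 2 distinct real irrational roots


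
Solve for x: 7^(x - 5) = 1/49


Express both sides with the same base.
1/49 = 7^(-2)
Since the bases match, equate exponents: x - 5 = -2
So x = -2 - (-5) = 3

x = 3


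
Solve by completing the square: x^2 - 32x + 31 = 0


Start: x^2 - 32x + 31 = 0
Move constant: x^2 - 32x = -31
Half of -32 is -16, squared is 256
Add 256 to both sides: x^2 - 32x + 256 = 225
(x - 16)^2 = 225
x - 16 = ±15
x = 16 + 15 = 31 or x = 16 - 15 = 1

x = 1, x = 31


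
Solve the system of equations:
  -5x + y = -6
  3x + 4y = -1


Using Cramer's rule:
Determinant D = (-5)(4) - (3)(1) = -20 - 3 = -23
Dx = (-6)(4) - (-1)(1) = -24 + 1 = -23
Dy = (-5)(-1) - (3)(-6) = 5 + 18 = 23
x = Dx/D = -23/-23 = 1
y = Dy/D = 23/-23 = -1

x = 1, y = -1


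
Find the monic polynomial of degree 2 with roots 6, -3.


A monic polynomial with roots 6, -3 is:
p(x) = (x - 6)(x + 3)
After multiplying by (x - 6): x - 6
After multiplying by (x + 3): x^2 - 3x - 18

x^2 - 3x - 18


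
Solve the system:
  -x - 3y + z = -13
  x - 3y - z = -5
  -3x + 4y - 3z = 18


Using Cramer's rule. Expand each determinant along the first row.
D  = (-1)*[(-3)*(-3) - (-1)*4] - (-3)*[1*(-3) - (-1)*(-3)] + 1*[1*4 - (-3)*(-3)]
  = (-1)*(13) - (-3)*(-6) + 1*(-5) = -36
Dx = (-13)*[(-3)*(-3) - (-1)*4] - (-3)*[(-5)*(-3) - (-1)*18] + 1*[(-5)*4 - (-3)*18]
  = (-13)*(13) - (-3)*(33) + 1*(34) = -36
Dy = (-1)*[(-5)*(-3) - (-1)*18] - (-13)*[1*(-3) - (-1)*(-3)] + 1*[1*18 - (-5)*(-3)]
  = (-1)*(33) - (-13)*(-6) + 1*(3) = -108
Dz = (-1)*[(-3)*18 - (-5)*4] - (-3)*[1*18 - (-5)*(-3)] + (-13)*[1*4 - (-3)*(-3)]
  = (-1)*(-34) - (-3)*(3) + (-13)*(-5) = 108
x = Dx/D = -36/-36 = 1, y = Dy/D = -108/-36 = 3, z = Dz/D = 108/-36 = -3
Check eq1: (-1)(1) + (-3)(3) + (1)(-3) = -13 = -13 ✓
Check eq2: (1)(1) + (-3)(3) + (-1)(-3) = -5 = -5 ✓
Check eq3: (-3)(1) + (4)(3) + (-3)(-3) = 18 = 18 ✓

x = 1, y = 3, z = -3


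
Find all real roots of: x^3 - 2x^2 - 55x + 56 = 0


Let p(x) = x^3 - 2x^2 - 55x + 56. By the rational root theorem (leading coefficient 1), any rational root is an integer divisor of 56: try ±1, ±2, ... in turn.
Test x = 1: value = 0 ✓, so (x - 1) is a factor.
Synthetic division by (x - 1): bring down 1; 1(1) - 2 = -1; (-1)(1) - 55 = -56; (-56)(1) + 56 = 0 → quotient x^2 - x - 56, remainder 0.
Solve the quadratic x^2 - x - 56 = 0: discriminant = (-1)^2 - 4(1)(-56) = 1 + 224 = 225.
sqrt(225) = 15, so x = (1 ± 15)/2: x = 8 or x = -7.

x = -7, x = 1, x = 8


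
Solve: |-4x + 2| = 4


An absolute value equation |expr| = 4 gives two cases:
Case 1: -4x + 2 = 4
  -4x = 2, so x = -1/2
Case 2: -4x + 2 = -4
  -4x = -6, so x = 3/2

x = -1/2, x = 3/2


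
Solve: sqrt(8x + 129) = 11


Square both sides: 8x + 129 = 11^2 = 121
8x = 121 - 129 = -8
x = -1
Check: sqrt(8*(-1) + 129) = sqrt(121) = 11 ✓

x = -1


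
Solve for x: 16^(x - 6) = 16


Express both sides with the same base.
16 = 16^1
Since the bases match, equate exponents: x - 6 = 1
So x = 1 - (-6) = 7

x = 7


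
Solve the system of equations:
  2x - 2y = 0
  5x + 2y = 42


Using Cramer's rule:
Determinant D = (2)(2) - (5)(-2) = 4 + 10 = 14
Dx = (0)(2) - (42)(-2) = 0 + 84 = 84
Dy = (2)(42) - (5)(0) = 84 - 0 = 84
x = Dx/D = 84/14 = 6
y = Dy/D = 84/14 = 6

x = 6, y = 6


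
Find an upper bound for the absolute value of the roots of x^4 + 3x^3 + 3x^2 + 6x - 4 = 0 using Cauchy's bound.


Cauchy's bound: all roots r satisfy |r| <= 1 + max(|a_i/a_n|) for i = 0,...,n-1
where a_n is the leading coefficient.

Coefficients: [1, 3, 3, 6, -4]
Leading coefficient a_n = 1
Ratios |a_i/a_n|: 3, 3, 6, 4
Maximum ratio: 6
Cauchy's bound: |r| <= 1 + 6 = 7

Upper bound = 7


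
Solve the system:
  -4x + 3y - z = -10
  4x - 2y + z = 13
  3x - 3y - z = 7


Using Cramer's rule. Expand each determinant along the first row.
D  = (-4)*[(-2)*(-1) - 1*(-3)] - 3*[4*(-1) - 1*3] + (-1)*[4*(-3) - (-2)*3]
  = (-4)*(5) - 3*(-7) + (-1)*(-6) = 7
Dx = (-10)*[(-2)*(-1) - 1*(-3)] - 3*[13*(-1) - 1*7] + (-1)*[13*(-3) - (-2)*7]
  = (-10)*(5) - 3*(-20) + (-1)*(-25) = 35
Dy = (-4)*[13*(-1) - 1*7] - (-10)*[4*(-1) - 1*3] + (-1)*[4*7 - 13*3]
  = (-4)*(-20) - (-10)*(-7) + (-1)*(-11) = 21
Dz = (-4)*[(-2)*7 - 13*(-3)] - 3*[4*7 - 13*3] + (-10)*[4*(-3) - (-2)*3]
  = (-4)*(25) - 3*(-11) + (-10)*(-6) = -7
x = Dx/D = 35/7 = 5, y = Dy/D = 21/7 = 3, z = Dz/D = -7/7 = -1
Check eq1: (-4)(5) + (3)(3) + (-1)(-1) = -10 = -10 ✓
Check eq2: (4)(5) + (-2)(3) + (1)(-1) = 13 = 13 ✓
Check eq3: (3)(5) + (-3)(3) + (-1)(-1) = 7 = 7 ✓

x = 5, y = 3, z = -1


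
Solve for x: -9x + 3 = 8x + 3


Starting with: -9x + 3 = 8x + 3
Move all x terms to left: (-9 - 8)x = 3 - 3
Simplify: -17x = 0
Divide both sides by -17: x = 0

x = 0


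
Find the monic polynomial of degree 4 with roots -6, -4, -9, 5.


A monic polynomial with roots -6, -4, -9, 5 is:
p(x) = (x + 6)(x + 4)(x + 9)(x - 5)
After multiplying by (x + 6): x + 6
After multiplying by (x + 4): x^2 + 10x + 24
After multiplying by (x + 9): x^3 + 19x^2 + 114x + 216
After multiplying by (x - 5): x^4 + 14x^3 + 19x^2 - 354x - 1080

x^4 + 14x^3 + 19x^2 - 354x - 1080


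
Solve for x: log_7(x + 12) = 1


Convert to exponential form: x + 12 = 7^1 = 7
x = 7 - 12 = -5
Check: log_7(-5 + 12) = log_7(7) = log_7(7) = 1 ✓

x = -5


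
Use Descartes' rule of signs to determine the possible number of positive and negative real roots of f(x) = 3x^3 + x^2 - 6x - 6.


Descartes' rule of signs:

For positive roots, count sign changes in f(x) = 3x^3 + x^2 - 6x - 6:
Signs of coefficients: +, +, -, -
Number of sign changes: 1
Possible positive real roots: 1

For negative roots, examine f(-x) = -3x^3 + x^2 + 6x - 6:
Signs of coefficients: -, +, +, -
Number of sign changes: 2
Possible negative real roots: 2, 0

Positive roots: 1; Negative roots: 2 or 0


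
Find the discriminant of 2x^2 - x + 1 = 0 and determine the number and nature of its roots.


For ax^2 + bx + c = 0, discriminant D = b^2 - 4ac
Here a = 2, b = -1, c = 1
D = (-1)^2 - 4(2)(1) = 1 - 8 = -7

D = -7 < 0
The equation has no real roots (2 complex conjugate roots).

Discriminant = -7, no real roots (2 complex conjugate roots)


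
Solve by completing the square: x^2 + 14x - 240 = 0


Start: x^2 + 14x - 240 = 0
Move constant: x^2 + 14x = 240
Half of 14 is 7, squared is 49
Add 49 to both sides: x^2 + 14x + 49 = 289
(x + 7)^2 = 289
x + 7 = ±17
x = -7 + 17 = 10 or x = -7 - 17 = -24

x = -24, x = 10


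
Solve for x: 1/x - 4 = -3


Subtract -4 from both sides: 1/x = 1
Multiply both sides by x: 1 = 1 * x
Divide by 1: x = 1

x = 1


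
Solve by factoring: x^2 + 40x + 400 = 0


We need two numbers that multiply to 400 and add to 40.
Those numbers are 20 and 20 (since 20 * 20 = 400 and 20 + 20 = 40).
So x^2 + 40x + 400 = (x + 20)(x + 20) = 0
Setting each factor to zero: x = -20 or x = -20

x = -20


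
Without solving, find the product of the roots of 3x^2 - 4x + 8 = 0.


By Vieta's formulas for ax^2 + bx + c = 0:
  Sum of roots = -b/a
  Product of roots = c/a

Here a = 3, b = -4, c = 8
Sum = -(-4)/3 = 4/3
Product = 8/3 = 8/3

Product = 8/3


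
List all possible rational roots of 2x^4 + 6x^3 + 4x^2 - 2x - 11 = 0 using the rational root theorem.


Rational root theorem: possible roots are ±p/q where:
  p divides the constant term (-11): p ∈ {1, 11}
  q divides the leading coefficient (2): q ∈ {1, 2}

All possible rational roots: -11, -11/2, -1, -1/2, 1/2, 1, 11/2, 11

-11, -11/2, -1, -1/2, 1/2, 1, 11/2, 11


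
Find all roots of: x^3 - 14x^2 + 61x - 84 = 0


Let p(x) = x^3 - 14x^2 + 61x - 84. By the rational root theorem (leading coefficient 1), any rational root is an integer divisor of 84: try ±1, ±2, ... in turn.
Test x = 1: value = -36 ≠ 0.
Test x = -1: value = -160 ≠ 0.
Test x = 2: value = -10 ≠ 0.
Test x = -2: value = -270 ≠ 0.
Test x = 3: value = 0 ✓, so (x - 3) is a factor.
Synthetic division by (x - 3): bring down 1; 1(3) - 14 = -11; (-11)(3) + 61 = 28; 28(3) - 84 = 0 → quotient x^2 - 11x + 28, remainder 0.
Solve the quadratic x^2 - 11x + 28 = 0: discriminant = (-11)^2 - 4(1)(28) = 121 - 112 = 9.
sqrt(9) = 3, so x = (11 ± 3)/2: x = 7 or x = 4.
Collecting all roots found:

x = 3, x = 4, x = 7


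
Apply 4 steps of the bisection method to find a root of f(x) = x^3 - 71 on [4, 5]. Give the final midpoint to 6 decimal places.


f(x) = x^3 - 71
f(4) = -7 < 0
f(5) = 54 > 0

Step 1: midpoint = (4.000000 + 5.000000)/2 = 4.500000
  f(4.500000) = 20.125000
  f(mid) > 0, so root is in [4.000000, 4.500000]

Step 2: midpoint = (4.000000 + 4.500000)/2 = 4.250000
  f(4.250000) = 5.765625
  f(mid) > 0, so root is in [4.000000, 4.250000]

Step 3: midpoint = (4.000000 + 4.250000)/2 = 4.125000
  f(4.125000) = -0.810547
  f(mid) < 0, so root is in [4.125000, 4.250000]

Step 4: midpoint = (4.125000 + 4.250000)/2 = 4.187500
  f(4.187500) = 2.428467
  f(mid) > 0, so root is in [4.125000, 4.187500]

midpoint = 4.187500


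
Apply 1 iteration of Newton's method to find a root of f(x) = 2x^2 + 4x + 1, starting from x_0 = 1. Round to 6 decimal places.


Newton's method: x_(n+1) = x_n - f(x_n)/f'(x_n)
f(x) = 2x^2 + 4x + 1
f'(x) = 4x + 4

Iteration 1:
  f(1.000000) = 7.000000
  f'(1.000000) = 8.000000
  x_1 = 1.000000 - (7.000000)/(8.000000) = 0.125000

x_1 = 0.125000


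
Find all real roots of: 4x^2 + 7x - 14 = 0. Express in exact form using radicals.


Using the quadratic formula: x = (-b ± sqrt(b^2 - 4ac)) / (2a)
Here a = 4, b = 7, c = -14
Discriminant = b^2 - 4ac = 7^2 - 4(4)(-14) = 49 + 224 = 273
Since discriminant = 273 > 0, there are two real roots.
x = (-7 ± sqrt(273)) / 8
Numerically: x ≈ 1.1903 or x ≈ -2.9403

x = (-7 + sqrt(273)) / 8 or x = (-7 - sqrt(273)) / 8


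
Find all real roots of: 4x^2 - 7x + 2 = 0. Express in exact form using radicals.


Using the quadratic formula: x = (-b ± sqrt(b^2 - 4ac)) / (2a)
Here a = 4, b = -7, c = 2
Discriminant = b^2 - 4ac = (-7)^2 - 4(4)(2) = 49 - 32 = 17
Since discriminant = 17 > 0, there are two real roots.
x = (7 ± sqrt(17)) / 8
Numerically: x ≈ 1.3904 or x ≈ 0.3596

x = (7 + sqrt(17)) / 8 or x = (7 - sqrt(17)) / 8


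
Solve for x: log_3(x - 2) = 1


Convert to exponential form: x - 2 = 3^1 = 3
x = 3 + 2 = 5
Check: log_3(5 - 2) = log_3(3) = log_3(3) = 1 ✓

x = 5


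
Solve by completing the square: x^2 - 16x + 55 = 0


Start: x^2 - 16x + 55 = 0
Move constant: x^2 - 16x = -55
Half of -16 is -8, squared is 64
Add 64 to both sides: x^2 - 16x + 64 = 9
(x - 8)^2 = 9
x - 8 = ±3
x = 8 + 3 = 11 or x = 8 - 3 = 5

x = 5, x = 11


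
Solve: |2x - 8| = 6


An absolute value equation |expr| = 6 gives two cases:
Case 1: 2x - 8 = 6
  2x = 14, so x = 7
Case 2: 2x - 8 = -6
  2x = 2, so x = 1

x = 1, x = 7


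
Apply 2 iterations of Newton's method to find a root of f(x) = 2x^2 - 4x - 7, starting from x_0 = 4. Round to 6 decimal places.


Newton's method: x_(n+1) = x_n - f(x_n)/f'(x_n)
f(x) = 2x^2 - 4x - 7
f'(x) = 4x - 4

Iteration 1:
  f(4.000000) = 9.000000
  f'(4.000000) = 12.000000
  x_1 = 4.000000 - (9.000000)/(12.000000) = 3.250000

Iteration 2:
  f(3.250000) = 1.125000
  f'(3.250000) = 9.000000
  x_2 = 3.250000 - (1.125000)/(9.000000) = 3.125000

x_2 = 3.125000


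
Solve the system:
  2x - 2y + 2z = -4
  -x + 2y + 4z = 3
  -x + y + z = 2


Using Cramer's rule. Expand each determinant along the first row.
D  = 2*[2*1 - 4*1] - (-2)*[(-1)*1 - 4*(-1)] + 2*[(-1)*1 - 2*(-1)]
  = 2*(-2) - (-2)*(3) + 2*(1) = 4
Dx = (-4)*[2*1 - 4*1] - (-2)*[3*1 - 4*2] + 2*[3*1 - 2*2]
  = (-4)*(-2) - (-2)*(-5) + 2*(-1) = -4
Dy = 2*[3*1 - 4*2] - (-4)*[(-1)*1 - 4*(-1)] + 2*[(-1)*2 - 3*(-1)]
  = 2*(-5) - (-4)*(3) + 2*(1) = 4
Dz = 2*[2*2 - 3*1] - (-2)*[(-1)*2 - 3*(-1)] + (-4)*[(-1)*1 - 2*(-1)]
  = 2*(1) - (-2)*(1) + (-4)*(1) = 0
x = Dx/D = -4/4 = -1, y = Dy/D = 4/4 = 1, z = Dz/D = 0/4 = 0
Check eq1: (2)(-1) + (-2)(1) + (2)(0) = -4 = -4 ✓
Check eq2: (-1)(-1) + (2)(1) + (4)(0) = 3 = 3 ✓
Check eq3: (-1)(-1) + (1)(1) + (1)(0) = 2 = 2 ✓

x = -1, y = 1, z = 0


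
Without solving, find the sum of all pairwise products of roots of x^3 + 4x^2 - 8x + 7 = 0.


By Vieta's formulas for x^3 + bx^2 + cx + d = 0:
  r1 + r2 + r3 = -b/a = -4
  r1*r2 + r1*r3 + r2*r3 = c/a = -8
  r1*r2*r3 = -d/a = -7


Sum of pairwise products = -8


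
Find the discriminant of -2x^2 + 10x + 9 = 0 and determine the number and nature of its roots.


For ax^2 + bx + c = 0, discriminant D = b^2 - 4ac
Here a = -2, b = 10, c = 9
D = (10)^2 - 4(-2)(9) = 100 + 72 = 172

D = 172 > 0 but not a perfect square
The equation has 2 distinct real irrational roots.

Discriminant = 172, 2 distinct real irrational roots


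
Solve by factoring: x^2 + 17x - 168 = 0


We need two numbers that multiply to -168 and add to 17.
Those numbers are 24 and -7 (since 24 * (-7) = -168 and 24 + (-7) = 17).
So x^2 + 17x - 168 = (x + 24)(x - 7) = 0
Setting each factor to zero: x = -24 or x = 7

x = -24, x = 7


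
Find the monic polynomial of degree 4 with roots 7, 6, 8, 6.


A monic polynomial with roots 7, 6, 8, 6 is:
p(x) = (x - 7)(x - 6)(x - 8)(x - 6)
After multiplying by (x - 7): x - 7
After multiplying by (x - 6): x^2 - 13x + 42
After multiplying by (x - 8): x^3 - 21x^2 + 146x - 336
After multiplying by (x - 6): x^4 - 27x^3 + 272x^2 - 1212x + 2016

x^4 - 27x^3 + 272x^2 - 1212x + 2016


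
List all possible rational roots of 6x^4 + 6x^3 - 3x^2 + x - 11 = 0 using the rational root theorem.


Rational root theorem: possible roots are ±p/q where:
  p divides the constant term (-11): p ∈ {1, 11}
  q divides the leading coefficient (6): q ∈ {1, 2, 3, 6}

All possible rational roots: -11, -11/2, -11/3, -11/6, -1, -1/2, -1/3, -1/6, 1/6, 1/3, 1/2, 1, 11/6, 11/3, 11/2, 11

-11, -11/2, -11/3, -11/6, -1, -1/2, -1/3, -1/6, 1/6, 1/3, 1/2, 1, 11/6, 11/3, 11/2, 11


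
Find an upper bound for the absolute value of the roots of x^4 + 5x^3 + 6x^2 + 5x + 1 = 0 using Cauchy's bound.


Cauchy's bound: all roots r satisfy |r| <= 1 + max(|a_i/a_n|) for i = 0,...,n-1
where a_n is the leading coefficient.

Coefficients: [1, 5, 6, 5, 1]
Leading coefficient a_n = 1
Ratios |a_i/a_n|: 5, 6, 5, 1
Maximum ratio: 6
Cauchy's bound: |r| <= 1 + 6 = 7

Upper bound = 7


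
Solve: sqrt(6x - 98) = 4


Square both sides: 6x - 98 = 4^2 = 16
6x = 16 + 98 = 114
x = 19
Check: sqrt(6*19 - 98) = sqrt(16) = 4 ✓

x = 19


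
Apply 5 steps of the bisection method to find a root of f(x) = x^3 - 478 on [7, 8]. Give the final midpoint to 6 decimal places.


f(x) = x^3 - 478
f(7) = -135 < 0
f(8) = 34 > 0

Step 1: midpoint = (7.000000 + 8.000000)/2 = 7.500000
  f(7.500000) = -56.125000
  f(mid) < 0, so root is in [7.500000, 8.000000]

Step 2: midpoint = (7.500000 + 8.000000)/2 = 7.750000
  f(7.750000) = -12.515625
  f(mid) < 0, so root is in [7.750000, 8.000000]

Step 3: midpoint = (7.750000 + 8.000000)/2 = 7.875000
  f(7.875000) = 10.373047
  f(mid) > 0, so root is in [7.750000, 7.875000]

Step 4: midpoint = (7.750000 + 7.875000)/2 = 7.812500
  f(7.812500) = -1.162842
  f(mid) < 0, so root is in [7.812500, 7.875000]

Step 5: midpoint = (7.812500 + 7.875000)/2 = 7.843750
  f(7.843750) = 4.582123
  f(mid) > 0, so root is in [7.812500, 7.843750]

midpoint = 7.843750


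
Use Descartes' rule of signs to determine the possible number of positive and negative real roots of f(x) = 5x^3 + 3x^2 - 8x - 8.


Descartes' rule of signs:

For positive roots, count sign changes in f(x) = 5x^3 + 3x^2 - 8x - 8:
Signs of coefficients: +, +, -, -
Number of sign changes: 1
Possible positive real roots: 1

For negative roots, examine f(-x) = -5x^3 + 3x^2 + 8x - 8:
Signs of coefficients: -, +, +, -
Number of sign changes: 2
Possible negative real roots: 2, 0

Positive roots: 1; Negative roots: 2 or 0


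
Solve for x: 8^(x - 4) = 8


Express both sides with the same base.
8 = 8^1
Since the bases match, equate exponents: x - 4 = 1
So x = 1 - (-4) = 5

x = 5


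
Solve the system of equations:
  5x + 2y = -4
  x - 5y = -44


Using Cramer's rule:
Determinant D = (5)(-5) - (1)(2) = -25 - 2 = -27
Dx = (-4)(-5) - (-44)(2) = 20 + 88 = 108
Dy = (5)(-44) - (1)(-4) = -220 + 4 = -216
x = Dx/D = 108/-27 = -4
y = Dy/D = -216/-27 = 8

x = -4, y = 8


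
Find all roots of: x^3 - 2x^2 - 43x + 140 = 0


Let p(x) = x^3 - 2x^2 - 43x + 140. By the rational root theorem (leading coefficient 1), any rational root is an integer divisor of 140: try ±1, ±2, ... in turn.
Test x = 1: value = 96 ≠ 0.
Test x = -1: value = 180 ≠ 0.
Test x = 2: value = 54 ≠ 0.
Test x = -2: value = 210 ≠ 0.
Test x = 4: value = 0 ✓, so (x - 4) is a factor.
Synthetic division by (x - 4): bring down 1; 1(4) - 2 = 2; 2(4) - 43 = -35; (-35)(4) + 140 = 0 → quotient x^2 + 2x - 35, remainder 0.
Solve the quadratic x^2 + 2x - 35 = 0: discriminant = 2^2 - 4(1)(-35) = 4 + 140 = 144.
sqrt(144) = 12, so x = (-2 ± 12)/2: x = 5 or x = -7.
Collecting all roots found:

x = -7, x = 4, x = 5


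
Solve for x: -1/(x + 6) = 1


Multiply both sides by (x + 6): -1 = 1(x + 6)
Distribute: -1 = x + 6
x = -1 - 6 = -7
x = -7

x = -7


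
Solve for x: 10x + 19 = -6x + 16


Starting with: 10x + 19 = -6x + 16
Move all x terms to left: (10 + 6)x = 16 - 19
Simplify: 16x = -3
Divide both sides by 16: x = -3/16

x = -3/16


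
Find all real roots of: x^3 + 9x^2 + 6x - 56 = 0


Let p(x) = x^3 + 9x^2 + 6x - 56. By the rational root theorem (leading coefficient 1), any rational root is an integer divisor of 56: try ±1, ±2, ... in turn.
Test x = 1: value = -40 ≠ 0.
Test x = -1: value = -54 ≠ 0.
Test x = 2: value = 0 ✓, so (x - 2) is a factor.
Synthetic division by (x - 2): bring down 1; 1(2) + 9 = 11; 11(2) + 6 = 28; 28(2) - 56 = 0 → quotient x^2 + 11x + 28, remainder 0.
Solve the quadratic x^2 + 11x + 28 = 0: discriminant = 11^2 - 4(1)(28) = 121 - 112 = 9.
sqrt(9) = 3, so x = (-11 ± 3)/2: x = -4 or x = -7.

x = -7, x = -4, x = 2
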